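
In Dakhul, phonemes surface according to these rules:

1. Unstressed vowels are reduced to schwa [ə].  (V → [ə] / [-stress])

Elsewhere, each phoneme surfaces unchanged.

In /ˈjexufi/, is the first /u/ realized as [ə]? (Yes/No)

/u/ (between /x/ and /f/): in an unstressed syllable, so rule 1 applies → [ə].
The actual realization is [ə], which matches [ə].

Yes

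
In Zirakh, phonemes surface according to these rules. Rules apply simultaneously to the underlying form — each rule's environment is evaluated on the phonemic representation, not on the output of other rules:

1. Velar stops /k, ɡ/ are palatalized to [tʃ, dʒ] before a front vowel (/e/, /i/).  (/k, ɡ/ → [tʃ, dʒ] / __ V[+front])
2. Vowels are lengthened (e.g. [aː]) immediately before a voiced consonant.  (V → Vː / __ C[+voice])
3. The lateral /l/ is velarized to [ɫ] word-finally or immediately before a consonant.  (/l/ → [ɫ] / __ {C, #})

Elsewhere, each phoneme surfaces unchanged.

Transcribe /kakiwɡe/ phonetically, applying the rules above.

[katʃiːwdʒe]

/k/ (word-initial): rule 1 targets it, but not before a front vowel → unchanged [k].
/a/ — between /k/ and /k/; rule 2 does not apply here → [a].
Rule 1 applies to /k/ (between /a/ and /i/: before a front vowel) → [tʃ].
/i/ (between /k/ and /w/): before a voiced consonant, so rule 2 applies → [iː].
/w/ — not in any rule's target class → [w].
/ɡ/ meets the environment for rule 1 (before a front vowel) → [dʒ].
/e/ (word-final) is in the target of rule 2 but the environment (before a voiced consonant) is not met → [e].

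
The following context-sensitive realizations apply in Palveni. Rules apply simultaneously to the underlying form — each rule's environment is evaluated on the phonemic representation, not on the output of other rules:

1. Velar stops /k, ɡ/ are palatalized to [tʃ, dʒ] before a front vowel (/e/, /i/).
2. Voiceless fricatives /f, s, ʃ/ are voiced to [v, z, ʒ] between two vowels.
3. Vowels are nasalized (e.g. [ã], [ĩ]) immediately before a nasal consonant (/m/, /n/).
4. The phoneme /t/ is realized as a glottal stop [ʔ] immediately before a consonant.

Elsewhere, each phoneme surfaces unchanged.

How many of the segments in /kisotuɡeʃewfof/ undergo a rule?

Segments that undergo a rule: /k/ → [tʃ] (rule 1); /s/ → [z] (rule 2); /ɡ/ → [dʒ] (rule 1); /ʃ/ → [ʒ] (rule 2).
All other segments surface unchanged.

4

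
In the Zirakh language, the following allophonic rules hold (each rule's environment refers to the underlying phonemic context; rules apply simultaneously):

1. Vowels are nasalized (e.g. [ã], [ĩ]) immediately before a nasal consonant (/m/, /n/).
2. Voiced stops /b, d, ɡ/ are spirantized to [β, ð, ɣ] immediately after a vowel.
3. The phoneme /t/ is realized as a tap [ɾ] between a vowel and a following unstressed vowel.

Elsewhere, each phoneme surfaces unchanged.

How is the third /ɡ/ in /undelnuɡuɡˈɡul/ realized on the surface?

/ɡ/ (between /ɡ/ and /u/): rule 2 targets it, but not immediately after a vowel → unchanged [ɡ].

[ɡ]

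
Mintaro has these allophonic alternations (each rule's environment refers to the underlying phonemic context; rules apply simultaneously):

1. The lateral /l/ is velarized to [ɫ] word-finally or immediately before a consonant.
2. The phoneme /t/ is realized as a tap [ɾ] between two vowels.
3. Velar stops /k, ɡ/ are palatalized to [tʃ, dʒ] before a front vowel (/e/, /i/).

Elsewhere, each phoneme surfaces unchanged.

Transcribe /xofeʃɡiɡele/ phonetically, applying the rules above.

[xofeʃdʒidʒele]

/x/ (word-initial): no rule targets it → [x].
/o/ (between /x/ and /f/): no rule targets it → [o].
/f/ stays [f].
/e/ (between /f/ and /ʃ/) is unaffected → [e].
/ʃ/ (between /e/ and /ɡ/): no rule targets it → [ʃ].
/ɡ/ (between /ʃ/ and /i/) occurs before a front vowel → [dʒ] by rule 3.
/i/ stays [i].
/ɡ/ meets the environment for rule 3 (before a front vowel) → [dʒ].
/e/ (between /ɡ/ and /l/) is unaffected → [e].
/l/ — between /e/ and /e/; rule 1 does not apply here → [l].
/e/ (word-final) is unaffected → [e].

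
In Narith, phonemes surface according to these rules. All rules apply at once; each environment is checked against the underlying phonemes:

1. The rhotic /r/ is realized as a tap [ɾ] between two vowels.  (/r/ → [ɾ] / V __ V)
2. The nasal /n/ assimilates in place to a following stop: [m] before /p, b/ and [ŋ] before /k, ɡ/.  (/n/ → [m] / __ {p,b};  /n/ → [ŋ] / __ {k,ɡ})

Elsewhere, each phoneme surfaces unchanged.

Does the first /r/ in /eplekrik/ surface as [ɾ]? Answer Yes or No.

/r/ — between /k/ and /i/; rule 1 does not apply here → [r].
The actual realization is [r], not [ɾ].

No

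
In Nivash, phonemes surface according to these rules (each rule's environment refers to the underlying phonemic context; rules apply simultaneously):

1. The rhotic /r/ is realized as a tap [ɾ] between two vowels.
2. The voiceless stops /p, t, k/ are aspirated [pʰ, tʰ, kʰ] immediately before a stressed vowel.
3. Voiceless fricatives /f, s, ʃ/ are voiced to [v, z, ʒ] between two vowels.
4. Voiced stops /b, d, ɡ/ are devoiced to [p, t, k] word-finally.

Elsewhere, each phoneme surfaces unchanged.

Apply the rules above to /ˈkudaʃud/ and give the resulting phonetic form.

[ˈkʰudaʒut]

/k/ (word-initial) occurs immediately before a stressed vowel → [kʰ] by rule 2.
/d/ — between /u/ and /a/; rule 4 does not apply here → [d].
/ʃ/ (between /a/ and /u/): between two vowels, so rule 3 applies → [ʒ].
/d/ (word-final) occurs word-finally → [t] by rule 4.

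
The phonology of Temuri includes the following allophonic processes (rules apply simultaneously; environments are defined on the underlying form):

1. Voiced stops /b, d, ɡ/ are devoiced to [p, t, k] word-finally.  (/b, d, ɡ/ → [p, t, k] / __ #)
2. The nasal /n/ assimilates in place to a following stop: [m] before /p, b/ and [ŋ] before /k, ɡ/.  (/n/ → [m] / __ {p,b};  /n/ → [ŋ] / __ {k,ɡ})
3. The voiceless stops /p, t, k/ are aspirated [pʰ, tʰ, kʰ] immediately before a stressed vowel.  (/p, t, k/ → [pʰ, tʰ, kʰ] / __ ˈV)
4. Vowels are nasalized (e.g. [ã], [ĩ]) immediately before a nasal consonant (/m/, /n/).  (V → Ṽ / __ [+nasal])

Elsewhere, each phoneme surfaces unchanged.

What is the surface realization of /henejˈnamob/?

/h/ — not in any rule's target class → [h].
/e/ meets the environment for rule 4 (before a nasal consonant) → [ẽ].
/n/ (between /e/ and /e/) is in the target of rule 2 but the environment (before a labial or velar stop) is not met → [n].
/e/ (between /n/ and /j/): rule 4 targets it, but not before a nasal consonant → unchanged [e].
/j/ — not in any rule's target class → [j].
/n/ (between /j/ and /a/): rule 2 targets it, but not before a labial or velar stop → unchanged [n].
/a/ (between /n/ and /m/): before a nasal consonant, so rule 4 applies → [ã].
/m/ stays [m].
/o/ (between /m/ and /b/) fails the environment for rule 4, so it stays [o].
/b/ meets the environment for rule 1 (word-finally) → [p].

[hẽnejˈnãmop]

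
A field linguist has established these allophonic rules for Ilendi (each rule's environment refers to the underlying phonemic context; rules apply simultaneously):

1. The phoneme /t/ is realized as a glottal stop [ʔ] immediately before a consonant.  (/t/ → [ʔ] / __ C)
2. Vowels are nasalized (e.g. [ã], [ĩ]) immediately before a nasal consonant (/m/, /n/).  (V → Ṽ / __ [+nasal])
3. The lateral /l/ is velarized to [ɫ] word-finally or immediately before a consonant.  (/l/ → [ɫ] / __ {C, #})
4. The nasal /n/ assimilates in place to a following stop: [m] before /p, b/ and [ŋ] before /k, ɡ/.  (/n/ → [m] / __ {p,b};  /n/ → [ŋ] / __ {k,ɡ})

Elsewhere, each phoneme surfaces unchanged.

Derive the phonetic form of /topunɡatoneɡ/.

/t/ (word-initial) is in the target of rule 1 but the environment (immediately before a consonant) is not met → [t].
/o/ (between /t/ and /p/) fails the environment for rule 2, so it stays [o].
/u/ (between /p/ and /n/) occurs before a nasal consonant → [ũ] by rule 2.
/n/ (between /u/ and /ɡ/) occurs before a labial or velar stop → [ŋ] by rule 4.
/a/ (between /ɡ/ and /t/): rule 2 targets it, but not before a nasal consonant → unchanged [a].
/t/ (between /a/ and /o/): rule 1 targets it, but not immediately before a consonant → unchanged [t].
/o/ — between /t/ and /n/, before a nasal consonant — surfaces as [õ] (rule 2).
/n/ (between /o/ and /e/): rule 4 targets it, but not before a labial or velar stop → unchanged [n].
/e/ (between /n/ and /ɡ/) is in the target of rule 2 but the environment (before a nasal consonant) is not met → [e].

[topũŋɡatõneɡ]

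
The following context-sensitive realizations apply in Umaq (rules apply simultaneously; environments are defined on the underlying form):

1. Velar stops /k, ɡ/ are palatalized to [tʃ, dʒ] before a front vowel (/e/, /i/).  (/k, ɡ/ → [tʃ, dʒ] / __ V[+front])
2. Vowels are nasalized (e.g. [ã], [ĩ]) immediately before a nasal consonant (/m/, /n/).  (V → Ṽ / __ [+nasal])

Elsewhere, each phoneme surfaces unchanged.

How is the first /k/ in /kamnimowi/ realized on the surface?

[k]

/k/ (word-initial) is in the target of rule 1 but the environment (before a front vowel) is not met → [k].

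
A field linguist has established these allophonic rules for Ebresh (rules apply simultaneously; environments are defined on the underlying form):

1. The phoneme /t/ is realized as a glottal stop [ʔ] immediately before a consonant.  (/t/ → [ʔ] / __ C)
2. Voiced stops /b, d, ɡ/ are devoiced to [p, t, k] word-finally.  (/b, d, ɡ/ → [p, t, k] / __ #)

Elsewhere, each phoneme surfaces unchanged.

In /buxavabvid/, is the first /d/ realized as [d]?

Rule 2 applies to /d/ (word-final: word-finally) → [t].
The actual realization is [t], not [d].

No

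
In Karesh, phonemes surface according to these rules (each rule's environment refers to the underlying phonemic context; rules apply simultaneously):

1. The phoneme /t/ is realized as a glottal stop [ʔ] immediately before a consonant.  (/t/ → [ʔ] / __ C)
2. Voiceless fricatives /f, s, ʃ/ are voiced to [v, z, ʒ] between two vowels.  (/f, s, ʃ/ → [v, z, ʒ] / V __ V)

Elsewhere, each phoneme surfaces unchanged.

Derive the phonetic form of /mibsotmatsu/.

/m/ (word-initial): no rule targets it → [m].
/i/ (between /m/ and /b/) is unaffected → [i].
/b/ (between /i/ and /s/) is unaffected → [b].
/s/ — between /b/ and /o/; rule 2 does not apply here → [s].
/o/ (between /s/ and /t/) is unaffected → [o].
/t/ (between /o/ and /m/): immediately before a consonant, so rule 1 applies → [ʔ].
/m/ (between /t/ and /a/): no rule targets it → [m].
/a/ — not in any rule's target class → [a].
/t/ (between /a/ and /s/) occurs immediately before a consonant → [ʔ] by rule 1.
/s/ (between /t/ and /u/) is in the target of rule 2 but the environment (between two vowels) is not met → [s].
/u/ (word-final) is unaffected → [u].

[mibsoʔmaʔsu]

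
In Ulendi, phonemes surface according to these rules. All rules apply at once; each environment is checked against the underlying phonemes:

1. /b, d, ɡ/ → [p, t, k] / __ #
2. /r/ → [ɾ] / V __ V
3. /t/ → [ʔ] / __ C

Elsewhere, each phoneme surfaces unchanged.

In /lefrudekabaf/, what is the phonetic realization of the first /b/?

/b/ (between /a/ and /a/) is in the target of rule 1 but the environment (word-finally) is not met → [b].

[b]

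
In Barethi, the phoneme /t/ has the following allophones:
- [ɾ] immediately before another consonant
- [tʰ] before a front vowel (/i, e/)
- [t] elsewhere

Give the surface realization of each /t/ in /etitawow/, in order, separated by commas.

[tʰ], [t]

Occurrence 1 (position 2): before a front vowel (/i, e/) → [tʰ].
Occurrence 2 (position 4): no conditioning environment matches → elsewhere allophone [t].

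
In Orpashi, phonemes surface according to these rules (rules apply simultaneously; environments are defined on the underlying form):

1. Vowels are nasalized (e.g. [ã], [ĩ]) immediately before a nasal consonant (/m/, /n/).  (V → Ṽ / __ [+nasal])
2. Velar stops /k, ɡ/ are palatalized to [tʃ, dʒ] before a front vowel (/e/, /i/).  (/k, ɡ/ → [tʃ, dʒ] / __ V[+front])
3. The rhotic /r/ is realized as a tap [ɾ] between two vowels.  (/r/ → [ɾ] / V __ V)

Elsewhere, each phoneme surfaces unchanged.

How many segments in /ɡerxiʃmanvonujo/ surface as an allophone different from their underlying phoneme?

3

Segments that undergo a rule: /ɡ/ → [dʒ] (rule 2); /a/ → [ã] (rule 1); /o/ → [õ] (rule 1).
All other segments surface unchanged.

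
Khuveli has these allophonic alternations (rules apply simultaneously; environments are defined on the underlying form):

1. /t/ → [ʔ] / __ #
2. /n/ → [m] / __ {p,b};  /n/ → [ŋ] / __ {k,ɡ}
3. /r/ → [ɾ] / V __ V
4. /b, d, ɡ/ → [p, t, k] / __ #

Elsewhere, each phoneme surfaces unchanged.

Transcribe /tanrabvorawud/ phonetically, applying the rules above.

[tanrabvoɾawut]

/t/ (word-initial) is in the target of rule 1 but the environment (word-finally) is not met → [t].
/n/ (between /a/ and /r/) fails the environment for rule 2, so it stays [n].
/r/ (between /n/ and /a/) is in the target of rule 3 but the environment (between two vowels) is not met → [r].
/b/ (between /a/ and /v/) fails the environment for rule 4, so it stays [b].
Rule 3 applies to /r/ (between /o/ and /a/: between two vowels) → [ɾ].
Rule 4 applies to /d/ (word-final: word-finally) → [t].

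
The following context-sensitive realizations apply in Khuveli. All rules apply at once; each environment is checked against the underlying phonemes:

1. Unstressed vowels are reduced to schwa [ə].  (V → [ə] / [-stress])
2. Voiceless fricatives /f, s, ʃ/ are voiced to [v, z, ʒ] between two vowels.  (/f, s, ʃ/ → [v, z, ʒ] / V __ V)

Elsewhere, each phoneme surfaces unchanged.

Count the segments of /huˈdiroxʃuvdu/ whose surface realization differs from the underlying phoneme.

Segments that undergo a rule: /u/ → [ə] (rule 1); /o/ → [ə] (rule 1); /u/ → [ə] (rule 1); /u/ → [ə] (rule 1).
All other segments surface unchanged.

4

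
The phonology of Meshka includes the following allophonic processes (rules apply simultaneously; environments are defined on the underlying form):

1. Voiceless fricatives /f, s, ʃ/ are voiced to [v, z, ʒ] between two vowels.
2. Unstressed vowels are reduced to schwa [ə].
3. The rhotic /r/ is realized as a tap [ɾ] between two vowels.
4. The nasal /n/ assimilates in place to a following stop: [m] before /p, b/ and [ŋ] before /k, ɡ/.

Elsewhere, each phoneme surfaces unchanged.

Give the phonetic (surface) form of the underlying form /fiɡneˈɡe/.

[fəɡnəˈɡe]

/f/ — word-initial; rule 1 does not apply here → [f].
/i/ meets the environment for rule 2 (in an unstressed syllable) → [ə].
/n/ (between /ɡ/ and /e/) fails the environment for rule 4, so it stays [n].
/e/ meets the environment for rule 2 (in an unstressed syllable) → [ə].
/e/ (word-final) fails the environment for rule 2, so it stays [e].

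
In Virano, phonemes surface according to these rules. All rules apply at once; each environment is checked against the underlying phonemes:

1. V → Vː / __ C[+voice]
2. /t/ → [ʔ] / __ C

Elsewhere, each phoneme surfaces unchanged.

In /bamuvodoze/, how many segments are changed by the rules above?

Segments that undergo a rule: /a/ → [aː] (rule 1); /u/ → [uː] (rule 1); /o/ → [oː] (rule 1); /o/ → [oː] (rule 1).
All other segments surface unchanged.

4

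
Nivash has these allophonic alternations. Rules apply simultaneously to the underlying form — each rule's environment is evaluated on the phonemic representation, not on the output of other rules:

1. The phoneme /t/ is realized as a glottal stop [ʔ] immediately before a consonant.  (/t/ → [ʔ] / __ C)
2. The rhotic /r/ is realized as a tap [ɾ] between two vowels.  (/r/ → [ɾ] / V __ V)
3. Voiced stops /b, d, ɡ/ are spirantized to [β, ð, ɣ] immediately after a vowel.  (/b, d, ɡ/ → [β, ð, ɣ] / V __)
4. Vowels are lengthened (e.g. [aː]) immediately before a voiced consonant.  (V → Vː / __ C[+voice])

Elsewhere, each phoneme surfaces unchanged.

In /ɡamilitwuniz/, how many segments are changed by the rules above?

Segments that undergo a rule: /a/ → [aː] (rule 4); /i/ → [iː] (rule 4); /t/ → [ʔ] (rule 1); /u/ → [uː] (rule 4); /i/ → [iː] (rule 4).
All other segments surface unchanged.

5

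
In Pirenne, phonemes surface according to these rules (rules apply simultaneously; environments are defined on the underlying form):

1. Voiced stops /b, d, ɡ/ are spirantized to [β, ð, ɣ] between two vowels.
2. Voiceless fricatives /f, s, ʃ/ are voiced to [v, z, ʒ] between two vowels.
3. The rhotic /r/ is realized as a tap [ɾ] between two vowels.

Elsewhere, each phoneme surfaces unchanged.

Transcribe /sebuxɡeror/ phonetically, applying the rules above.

[seβuxɡeɾor]

/s/ (word-initial) fails the environment for rule 2, so it stays [s].
/e/ (between /s/ and /b/) is unaffected → [e].
Rule 1 applies to /b/ (between /e/ and /u/: between two vowels) → [β].
/u/ stays [u].
/x/ (between /u/ and /ɡ/): no rule targets it → [x].
/ɡ/ — between /x/ and /e/; rule 1 does not apply here → [ɡ].
/e/ (between /ɡ/ and /r/) is unaffected → [e].
/r/ (between /e/ and /o/) occurs between two vowels → [ɾ] by rule 3.
/o/ stays [o].
/r/ (word-final) fails the environment for rule 3, so it stays [r].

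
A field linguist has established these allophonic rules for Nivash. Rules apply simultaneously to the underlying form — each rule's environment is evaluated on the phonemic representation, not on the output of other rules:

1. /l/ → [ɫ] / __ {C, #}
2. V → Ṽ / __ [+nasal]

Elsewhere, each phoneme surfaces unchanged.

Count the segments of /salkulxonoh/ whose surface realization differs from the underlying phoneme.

3

Segments that undergo a rule: /l/ → [ɫ] (rule 1); /l/ → [ɫ] (rule 1); /o/ → [õ] (rule 2).
All other segments surface unchanged.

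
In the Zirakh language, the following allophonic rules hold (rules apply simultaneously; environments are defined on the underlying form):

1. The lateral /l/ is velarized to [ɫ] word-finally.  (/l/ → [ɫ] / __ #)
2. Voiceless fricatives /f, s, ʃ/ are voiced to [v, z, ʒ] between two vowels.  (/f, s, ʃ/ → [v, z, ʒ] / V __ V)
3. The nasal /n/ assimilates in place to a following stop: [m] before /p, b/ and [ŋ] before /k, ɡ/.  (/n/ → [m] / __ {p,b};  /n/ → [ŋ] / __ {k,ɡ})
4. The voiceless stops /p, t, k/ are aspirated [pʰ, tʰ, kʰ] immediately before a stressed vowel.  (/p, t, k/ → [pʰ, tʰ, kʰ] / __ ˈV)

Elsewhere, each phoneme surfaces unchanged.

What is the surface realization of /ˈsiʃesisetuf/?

[ˈsiʒezizetuf]

/s/ (word-initial) fails the environment for rule 2, so it stays [s].
/i/ — not in any rule's target class → [i].
Rule 2 applies to /ʃ/ (between /i/ and /e/: between two vowels) → [ʒ].
/e/ — not in any rule's target class → [e].
/s/ (between /e/ and /i/): between two vowels, so rule 2 applies → [z].
/i/ — not in any rule's target class → [i].
/s/ meets the environment for rule 2 (between two vowels) → [z].
/e/ stays [e].
/t/ — between /e/ and /u/; rule 4 does not apply here → [t].
/u/ (between /t/ and /f/) is unaffected → [u].
/f/ (word-final): rule 2 targets it, but not between two vowels → unchanged [f].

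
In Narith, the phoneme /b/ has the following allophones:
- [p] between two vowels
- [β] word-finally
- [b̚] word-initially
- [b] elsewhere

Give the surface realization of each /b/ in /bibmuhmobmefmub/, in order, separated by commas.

Occurrence 1 (position 1): word-initially → [b̚].
Occurrence 2 (position 3): no conditioning environment matches → elsewhere allophone [b].
Occurrence 3 (position 9): no conditioning environment matches → elsewhere allophone [b].
Occurrence 4 (position 15): word-finally → [β].

[b̚], [b], [b], [β]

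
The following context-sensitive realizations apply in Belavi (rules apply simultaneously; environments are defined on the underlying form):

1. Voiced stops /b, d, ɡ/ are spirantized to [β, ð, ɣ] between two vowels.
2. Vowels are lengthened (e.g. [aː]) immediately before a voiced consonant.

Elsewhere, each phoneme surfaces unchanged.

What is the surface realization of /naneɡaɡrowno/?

/n/ (word-initial) is unaffected → [n].
/a/ — between /n/ and /n/, before a voiced consonant — surfaces as [aː] (rule 2).
/n/ (between /a/ and /e/): no rule targets it → [n].
/e/ (between /n/ and /ɡ/): before a voiced consonant, so rule 2 applies → [eː].
/ɡ/ meets the environment for rule 1 (between two vowels) → [ɣ].
/a/ meets the environment for rule 2 (before a voiced consonant) → [aː].
/ɡ/ — between /a/ and /r/; rule 1 does not apply here → [ɡ].
/r/ — not in any rule's target class → [r].
/o/ meets the environment for rule 2 (before a voiced consonant) → [oː].
/w/ stays [w].
/n/ (between /w/ and /o/): no rule targets it → [n].
/o/ (word-final) is in the target of rule 2 but the environment (before a voiced consonant) is not met → [o].

[naːneːɣaːɡroːwno]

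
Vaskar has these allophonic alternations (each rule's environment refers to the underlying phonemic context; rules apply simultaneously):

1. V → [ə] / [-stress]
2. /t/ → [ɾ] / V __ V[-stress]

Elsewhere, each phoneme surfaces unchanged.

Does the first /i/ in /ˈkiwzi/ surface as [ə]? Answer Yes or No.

No

/i/ — between /k/ and /w/; rule 1 does not apply here → [i].
The actual realization is [i], not [ə].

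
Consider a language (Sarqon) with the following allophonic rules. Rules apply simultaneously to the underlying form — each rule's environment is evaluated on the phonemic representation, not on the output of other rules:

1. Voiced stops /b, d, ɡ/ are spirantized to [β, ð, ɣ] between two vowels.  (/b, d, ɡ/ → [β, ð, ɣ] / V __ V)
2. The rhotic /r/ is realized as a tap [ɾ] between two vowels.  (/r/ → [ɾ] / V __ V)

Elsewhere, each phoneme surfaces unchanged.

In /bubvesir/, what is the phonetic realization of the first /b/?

[b]

/b/ (word-initial) is in the target of rule 1 but the environment (between two vowels) is not met → [b].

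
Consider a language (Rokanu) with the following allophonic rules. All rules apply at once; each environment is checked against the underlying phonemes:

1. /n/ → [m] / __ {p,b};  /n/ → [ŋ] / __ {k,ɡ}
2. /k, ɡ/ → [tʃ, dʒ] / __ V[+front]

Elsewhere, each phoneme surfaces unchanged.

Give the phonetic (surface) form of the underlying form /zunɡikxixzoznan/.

[zuŋdʒikxixzoznan]

/z/ — not in any rule's target class → [z].
/u/ (between /z/ and /n/): no rule targets it → [u].
/n/ — between /u/ and /ɡ/, before a labial or velar stop — surfaces as [ŋ] (rule 1).
/ɡ/ meets the environment for rule 2 (before a front vowel) → [dʒ].
/i/ (between /ɡ/ and /k/) is unaffected → [i].
/k/ (between /i/ and /x/): rule 2 targets it, but not before a front vowel → unchanged [k].
/x/ (between /k/ and /i/) is unaffected → [x].
/i/ (between /x/ and /x/): no rule targets it → [i].
/x/ (between /i/ and /z/) is unaffected → [x].
/z/ stays [z].
/o/ (between /z/ and /z/) is unaffected → [o].
/z/ (between /o/ and /n/): no rule targets it → [z].
/n/ — between /z/ and /a/; rule 1 does not apply here → [n].
/a/ (between /n/ and /n/): no rule targets it → [a].
/n/ (word-final): rule 1 targets it, but not before a labial or velar stop → unchanged [n].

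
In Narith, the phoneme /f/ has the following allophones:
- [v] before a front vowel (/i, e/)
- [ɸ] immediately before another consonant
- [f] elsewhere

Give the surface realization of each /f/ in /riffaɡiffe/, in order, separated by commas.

Occurrence 1 (position 3): immediately before another consonant → [ɸ].
Occurrence 2 (position 4): no conditioning environment matches → elsewhere allophone [f].
Occurrence 3 (position 8): immediately before another consonant → [ɸ].
Occurrence 4 (position 9): before a front vowel (/i, e/) → [v].

[ɸ], [f], [ɸ], [v]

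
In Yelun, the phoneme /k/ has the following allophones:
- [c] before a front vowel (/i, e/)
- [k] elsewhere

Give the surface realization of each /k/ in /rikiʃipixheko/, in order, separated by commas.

Occurrence 1 (position 3): before a front vowel → [c].
Occurrence 2 (position 12): no conditioning environment matches → elsewhere allophone [k].

[c], [k]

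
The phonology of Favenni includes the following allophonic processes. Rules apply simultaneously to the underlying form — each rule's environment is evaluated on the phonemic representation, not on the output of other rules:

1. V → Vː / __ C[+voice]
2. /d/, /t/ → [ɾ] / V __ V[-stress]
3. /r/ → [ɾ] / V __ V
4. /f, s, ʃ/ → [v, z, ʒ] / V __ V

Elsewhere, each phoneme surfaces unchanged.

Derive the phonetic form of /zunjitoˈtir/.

[zuːnjiɾoˈtiːr]

/z/ stays [z].
/u/ — between /z/ and /n/, before a voiced consonant — surfaces as [uː] (rule 1).
/n/ stays [n].
/j/ (between /n/ and /i/) is unaffected → [j].
/i/ (between /j/ and /t/) is in the target of rule 1 but the environment (before a voiced consonant) is not met → [i].
/t/ meets the environment for rule 2 (between a vowel and a following unstressed vowel) → [ɾ].
/o/ (between /t/ and /t/): rule 1 targets it, but not before a voiced consonant → unchanged [o].
/t/ — between /o/ and /i/; rule 2 does not apply here → [t].
Rule 1 applies to /i/ (between /t/ and /r/: before a voiced consonant) → [iː].
/r/ (word-final) is in the target of rule 3 but the environment (between two vowels) is not met → [r].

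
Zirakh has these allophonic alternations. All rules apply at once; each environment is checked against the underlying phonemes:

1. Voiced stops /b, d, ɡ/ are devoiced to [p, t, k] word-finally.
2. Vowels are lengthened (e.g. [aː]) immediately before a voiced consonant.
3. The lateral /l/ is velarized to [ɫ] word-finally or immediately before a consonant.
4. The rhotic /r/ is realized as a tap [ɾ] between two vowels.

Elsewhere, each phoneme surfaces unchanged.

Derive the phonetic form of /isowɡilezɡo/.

/i/ — word-initial; rule 2 does not apply here → [i].
/s/ stays [s].
/o/ — between /s/ and /w/, before a voiced consonant — surfaces as [oː] (rule 2).
/w/ stays [w].
/ɡ/ — between /w/ and /i/; rule 1 does not apply here → [ɡ].
Rule 2 applies to /i/ (between /ɡ/ and /l/: before a voiced consonant) → [iː].
/l/ — between /i/ and /e/; rule 3 does not apply here → [l].
/e/ (between /l/ and /z/): before a voiced consonant, so rule 2 applies → [eː].
/z/ — not in any rule's target class → [z].
/ɡ/ (between /z/ and /o/): rule 1 targets it, but not word-finally → unchanged [ɡ].
/o/ (word-final): rule 2 targets it, but not before a voiced consonant → unchanged [o].

[isoːwɡiːleːzɡo]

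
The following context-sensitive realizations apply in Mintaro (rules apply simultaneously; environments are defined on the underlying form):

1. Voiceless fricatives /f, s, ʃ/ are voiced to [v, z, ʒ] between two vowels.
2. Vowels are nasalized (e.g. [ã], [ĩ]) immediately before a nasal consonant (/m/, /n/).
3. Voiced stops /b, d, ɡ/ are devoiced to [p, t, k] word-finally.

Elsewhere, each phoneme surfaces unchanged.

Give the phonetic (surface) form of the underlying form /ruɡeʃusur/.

/r/ stays [r].
/u/ (between /r/ and /ɡ/) fails the environment for rule 2, so it stays [u].
/ɡ/ — between /u/ and /e/; rule 3 does not apply here → [ɡ].
/e/ (between /ɡ/ and /ʃ/) fails the environment for rule 2, so it stays [e].
/ʃ/ — between /e/ and /u/, between two vowels — surfaces as [ʒ] (rule 1).
/u/ (between /ʃ/ and /s/) fails the environment for rule 2, so it stays [u].
/s/ (between /u/ and /u/) occurs between two vowels → [z] by rule 1.
/u/ (between /s/ and /r/) is in the target of rule 2 but the environment (before a nasal consonant) is not met → [u].
/r/ (word-final): no rule targets it → [r].

[ruɡeʒuzur]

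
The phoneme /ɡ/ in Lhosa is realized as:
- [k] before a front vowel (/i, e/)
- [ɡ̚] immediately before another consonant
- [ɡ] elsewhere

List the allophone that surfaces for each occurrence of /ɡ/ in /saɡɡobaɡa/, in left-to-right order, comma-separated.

Occurrence 1 (position 3): immediately before another consonant → [ɡ̚].
Occurrence 2 (position 4): no conditioning environment matches → elsewhere allophone [ɡ].
Occurrence 3 (position 8): no conditioning environment matches → elsewhere allophone [ɡ].

[ɡ̚], [ɡ], [ɡ]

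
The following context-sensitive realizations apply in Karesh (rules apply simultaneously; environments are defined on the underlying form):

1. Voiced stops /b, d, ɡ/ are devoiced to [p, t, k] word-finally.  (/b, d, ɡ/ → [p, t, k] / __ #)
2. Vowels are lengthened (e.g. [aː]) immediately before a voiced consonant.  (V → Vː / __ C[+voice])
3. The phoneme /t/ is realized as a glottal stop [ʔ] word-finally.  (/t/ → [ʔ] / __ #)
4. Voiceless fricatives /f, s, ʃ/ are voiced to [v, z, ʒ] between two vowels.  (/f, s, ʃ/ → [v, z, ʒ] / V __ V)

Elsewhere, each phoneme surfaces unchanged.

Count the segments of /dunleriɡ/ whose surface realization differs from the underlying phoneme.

4

Segments that undergo a rule: /u/ → [uː] (rule 2); /e/ → [eː] (rule 2); /i/ → [iː] (rule 2); /ɡ/ → [k] (rule 1).
All other segments surface unchanged.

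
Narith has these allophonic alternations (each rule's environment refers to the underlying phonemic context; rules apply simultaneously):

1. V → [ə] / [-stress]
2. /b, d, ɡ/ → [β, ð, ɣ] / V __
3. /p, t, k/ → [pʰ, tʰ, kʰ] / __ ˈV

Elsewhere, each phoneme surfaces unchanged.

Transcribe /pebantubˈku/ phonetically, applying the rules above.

[pəβəntəβˈkʰu]

/p/ (word-initial) is in the target of rule 3 but the environment (immediately before a stressed vowel) is not met → [p].
/e/ — between /p/ and /b/, in an unstressed syllable — surfaces as [ə] (rule 1).
/b/ (between /e/ and /a/): immediately after a vowel, so rule 2 applies → [β].
/a/ (between /b/ and /n/) occurs in an unstressed syllable → [ə] by rule 1.
/t/ (between /n/ and /u/): rule 3 targets it, but not immediately before a stressed vowel → unchanged [t].
/u/ — between /t/ and /b/, in an unstressed syllable — surfaces as [ə] (rule 1).
/b/ (between /u/ and /k/): immediately after a vowel, so rule 2 applies → [β].
/k/ meets the environment for rule 3 (immediately before a stressed vowel) → [kʰ].
/u/ — word-final; rule 1 does not apply here → [u].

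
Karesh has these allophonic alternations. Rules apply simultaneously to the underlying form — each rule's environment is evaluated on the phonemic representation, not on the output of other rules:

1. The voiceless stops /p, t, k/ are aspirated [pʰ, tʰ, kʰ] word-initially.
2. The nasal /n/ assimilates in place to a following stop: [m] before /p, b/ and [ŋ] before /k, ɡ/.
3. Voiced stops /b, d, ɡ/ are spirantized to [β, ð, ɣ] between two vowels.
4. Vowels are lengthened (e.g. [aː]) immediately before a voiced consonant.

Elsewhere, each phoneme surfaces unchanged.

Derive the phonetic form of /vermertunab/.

[veːrmeːrtuːnaːb]

/e/ — between /v/ and /r/, before a voiced consonant — surfaces as [eː] (rule 4).
/e/ (between /m/ and /r/) occurs before a voiced consonant → [eː] by rule 4.
/t/ (between /r/ and /u/) is in the target of rule 1 but the environment (word-initially) is not met → [t].
Rule 4 applies to /u/ (between /t/ and /n/: before a voiced consonant) → [uː].
/n/ (between /u/ and /a/): rule 2 targets it, but not before a labial or velar stop → unchanged [n].
/a/ (between /n/ and /b/) occurs before a voiced consonant → [aː] by rule 4.
/b/ (word-final) is in the target of rule 3 but the environment (between two vowels) is not met → [b].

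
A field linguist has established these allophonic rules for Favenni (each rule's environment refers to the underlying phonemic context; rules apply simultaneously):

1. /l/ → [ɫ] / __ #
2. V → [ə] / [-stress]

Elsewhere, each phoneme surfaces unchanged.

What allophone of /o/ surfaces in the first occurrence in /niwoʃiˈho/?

Rule 2 applies to /o/ (between /w/ and /ʃ/: in an unstressed syllable) → [ə].

[ə]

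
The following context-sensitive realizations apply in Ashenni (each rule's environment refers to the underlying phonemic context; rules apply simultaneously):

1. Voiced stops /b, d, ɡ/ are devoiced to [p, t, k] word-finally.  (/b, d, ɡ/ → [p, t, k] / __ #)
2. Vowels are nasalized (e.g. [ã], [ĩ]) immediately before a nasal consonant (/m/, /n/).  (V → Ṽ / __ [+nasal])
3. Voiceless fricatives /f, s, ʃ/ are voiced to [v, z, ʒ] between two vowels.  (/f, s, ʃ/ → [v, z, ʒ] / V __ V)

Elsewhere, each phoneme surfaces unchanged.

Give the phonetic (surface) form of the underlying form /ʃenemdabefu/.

/ʃ/ (word-initial) fails the environment for rule 3, so it stays [ʃ].
/e/ (between /ʃ/ and /n/) occurs before a nasal consonant → [ẽ] by rule 2.
/n/ (between /e/ and /e/): no rule targets it → [n].
Rule 2 applies to /e/ (between /n/ and /m/: before a nasal consonant) → [ẽ].
/m/ stays [m].
/d/ (between /m/ and /a/) fails the environment for rule 1, so it stays [d].
/a/ (between /d/ and /b/): rule 2 targets it, but not before a nasal consonant → unchanged [a].
/b/ (between /a/ and /e/) fails the environment for rule 1, so it stays [b].
/e/ (between /b/ and /f/) fails the environment for rule 2, so it stays [e].
/f/ — between /e/ and /u/, between two vowels — surfaces as [v] (rule 3).
/u/ (word-final) fails the environment for rule 2, so it stays [u].

[ʃẽnẽmdabevu]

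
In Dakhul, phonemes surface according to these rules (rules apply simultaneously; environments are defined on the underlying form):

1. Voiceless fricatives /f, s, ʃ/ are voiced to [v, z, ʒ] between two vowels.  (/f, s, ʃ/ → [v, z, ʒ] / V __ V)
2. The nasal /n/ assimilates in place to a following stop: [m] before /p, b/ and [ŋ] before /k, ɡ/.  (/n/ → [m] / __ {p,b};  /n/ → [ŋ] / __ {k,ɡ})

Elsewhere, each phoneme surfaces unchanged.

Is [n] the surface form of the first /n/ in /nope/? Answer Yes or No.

/n/ (word-initial) is in the target of rule 2 but the environment (before a labial or velar stop) is not met → [n].
The actual realization is [n], which matches [n].

Yes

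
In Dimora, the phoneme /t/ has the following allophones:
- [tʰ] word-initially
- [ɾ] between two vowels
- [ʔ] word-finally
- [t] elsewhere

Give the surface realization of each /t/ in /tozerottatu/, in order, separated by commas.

Occurrence 1 (position 1): word-initially → [tʰ].
Occurrence 2 (position 7): no conditioning environment matches → elsewhere allophone [t].
Occurrence 3 (position 8): no conditioning environment matches → elsewhere allophone [t].
Occurrence 4 (position 10): between two vowels → [ɾ].

[tʰ], [t], [t], [ɾ]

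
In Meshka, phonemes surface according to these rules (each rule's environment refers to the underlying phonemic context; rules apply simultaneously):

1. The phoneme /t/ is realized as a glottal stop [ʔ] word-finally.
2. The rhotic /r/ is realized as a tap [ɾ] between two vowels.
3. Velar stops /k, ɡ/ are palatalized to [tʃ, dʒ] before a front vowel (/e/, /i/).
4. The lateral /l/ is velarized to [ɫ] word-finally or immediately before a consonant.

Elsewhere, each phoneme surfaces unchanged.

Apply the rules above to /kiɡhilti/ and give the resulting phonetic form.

/k/ — word-initial, before a front vowel — surfaces as [tʃ] (rule 3).
/i/ — not in any rule's target class → [i].
/ɡ/ (between /i/ and /h/) fails the environment for rule 3, so it stays [ɡ].
/h/ (between /ɡ/ and /i/): no rule targets it → [h].
/i/ (between /h/ and /l/) is unaffected → [i].
/l/ (between /i/ and /t/) occurs word-finally or immediately before a consonant → [ɫ] by rule 4.
/t/ (between /l/ and /i/): rule 1 targets it, but not word-finally → unchanged [t].
/i/ stays [i].

[tʃiɡhiɫti]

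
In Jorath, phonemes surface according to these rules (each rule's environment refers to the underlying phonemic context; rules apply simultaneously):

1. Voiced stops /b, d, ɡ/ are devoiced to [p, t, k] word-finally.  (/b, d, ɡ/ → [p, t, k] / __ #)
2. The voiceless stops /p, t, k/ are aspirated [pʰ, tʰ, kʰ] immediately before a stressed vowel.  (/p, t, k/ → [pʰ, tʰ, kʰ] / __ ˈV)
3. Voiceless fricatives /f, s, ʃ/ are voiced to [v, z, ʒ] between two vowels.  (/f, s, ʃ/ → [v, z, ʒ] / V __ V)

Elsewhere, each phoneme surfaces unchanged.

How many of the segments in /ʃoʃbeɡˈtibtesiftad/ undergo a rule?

Segments that undergo a rule: /t/ → [tʰ] (rule 2); /s/ → [z] (rule 3); /d/ → [t] (rule 1).
All other segments surface unchanged.

3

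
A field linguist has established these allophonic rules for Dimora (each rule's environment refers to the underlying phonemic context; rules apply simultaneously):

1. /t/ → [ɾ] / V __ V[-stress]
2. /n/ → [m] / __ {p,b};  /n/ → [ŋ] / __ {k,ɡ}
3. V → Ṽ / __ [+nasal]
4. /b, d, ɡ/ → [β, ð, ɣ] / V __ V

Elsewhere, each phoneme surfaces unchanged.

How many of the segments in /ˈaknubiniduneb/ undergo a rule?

Segments that undergo a rule: /b/ → [β] (rule 4); /i/ → [ĩ] (rule 3); /d/ → [ð] (rule 4); /u/ → [ũ] (rule 3).
All other segments surface unchanged.

4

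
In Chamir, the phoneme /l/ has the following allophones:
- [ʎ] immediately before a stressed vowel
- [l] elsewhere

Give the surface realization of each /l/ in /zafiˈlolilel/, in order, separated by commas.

Occurrence 1 (position 5): immediately before a stressed vowel → [ʎ].
Occurrence 2 (position 7): no conditioning environment matches → elsewhere allophone [l].
Occurrence 3 (position 9): no conditioning environment matches → elsewhere allophone [l].
Occurrence 4 (position 11): no conditioning environment matches → elsewhere allophone [l].

[ʎ], [l], [l], [l]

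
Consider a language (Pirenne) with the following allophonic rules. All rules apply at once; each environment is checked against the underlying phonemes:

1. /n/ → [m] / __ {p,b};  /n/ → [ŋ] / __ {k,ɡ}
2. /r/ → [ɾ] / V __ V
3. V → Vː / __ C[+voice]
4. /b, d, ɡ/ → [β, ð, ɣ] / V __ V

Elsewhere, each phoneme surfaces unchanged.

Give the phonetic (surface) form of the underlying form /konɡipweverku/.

[koːŋɡipweːveːrku]

/o/ meets the environment for rule 3 (before a voiced consonant) → [oː].
/n/ meets the environment for rule 1 (before a labial or velar stop) → [ŋ].
/ɡ/ (between /n/ and /i/) is in the target of rule 4 but the environment (between two vowels) is not met → [ɡ].
/i/ (between /ɡ/ and /p/) is in the target of rule 3 but the environment (before a voiced consonant) is not met → [i].
Rule 3 applies to /e/ (between /w/ and /v/: before a voiced consonant) → [eː].
/e/ (between /v/ and /r/) occurs before a voiced consonant → [eː] by rule 3.
/r/ (between /e/ and /k/) fails the environment for rule 2, so it stays [r].
/u/ (word-final): rule 3 targets it, but not before a voiced consonant → unchanged [u].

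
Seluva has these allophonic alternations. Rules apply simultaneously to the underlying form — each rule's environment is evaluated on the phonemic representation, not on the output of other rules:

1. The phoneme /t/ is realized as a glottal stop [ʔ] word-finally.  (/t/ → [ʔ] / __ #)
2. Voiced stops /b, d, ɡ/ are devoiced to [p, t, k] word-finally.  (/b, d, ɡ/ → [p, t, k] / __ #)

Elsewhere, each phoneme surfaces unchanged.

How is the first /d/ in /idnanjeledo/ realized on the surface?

[d]

/d/ (between /i/ and /n/) fails the environment for rule 2, so it stays [d].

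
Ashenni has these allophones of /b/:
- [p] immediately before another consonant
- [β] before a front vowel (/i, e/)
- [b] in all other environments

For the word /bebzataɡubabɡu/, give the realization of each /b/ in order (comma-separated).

Occurrence 1 (position 1): before a front vowel (/i, e/) → [β].
Occurrence 2 (position 3): immediately before another consonant → [p].
Occurrence 3 (position 10): no conditioning environment matches → elsewhere allophone [b].
Occurrence 4 (position 12): immediately before another consonant → [p].

[β], [p], [b], [p]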